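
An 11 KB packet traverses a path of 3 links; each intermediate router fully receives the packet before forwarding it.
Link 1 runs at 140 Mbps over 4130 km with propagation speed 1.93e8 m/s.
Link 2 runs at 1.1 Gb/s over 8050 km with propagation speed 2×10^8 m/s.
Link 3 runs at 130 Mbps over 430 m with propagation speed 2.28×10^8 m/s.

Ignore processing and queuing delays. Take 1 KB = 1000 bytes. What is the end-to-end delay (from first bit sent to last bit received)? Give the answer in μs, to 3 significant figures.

L = 88000 bits.
Transmission delays (L/R per hop): 628.571, 80, 676.923 μs; sum = 1385.49 μs.
Propagation delays (d/s per hop): 21399, 40250, 1.88596 μs; sum = 61650.8 μs.
End-to-end = 63000 μs.

63000 μs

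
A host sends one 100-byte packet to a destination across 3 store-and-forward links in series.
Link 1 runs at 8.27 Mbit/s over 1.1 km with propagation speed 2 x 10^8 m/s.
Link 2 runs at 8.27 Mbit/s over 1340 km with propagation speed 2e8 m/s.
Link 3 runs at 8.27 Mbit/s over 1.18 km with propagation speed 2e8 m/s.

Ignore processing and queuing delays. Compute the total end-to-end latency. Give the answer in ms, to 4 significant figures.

L = 100 × 8 = 800 bits.
Transmission delay per hop = L/R = 800/8270000 = 0.0967352 ms; 3 hops → 0.290206 ms.
Propagation delays (d/s per hop): 0.0055, 6.7, 0.0059 ms; sum = 6.7114 ms.
End-to-end = 7.002 ms.

7.002 ms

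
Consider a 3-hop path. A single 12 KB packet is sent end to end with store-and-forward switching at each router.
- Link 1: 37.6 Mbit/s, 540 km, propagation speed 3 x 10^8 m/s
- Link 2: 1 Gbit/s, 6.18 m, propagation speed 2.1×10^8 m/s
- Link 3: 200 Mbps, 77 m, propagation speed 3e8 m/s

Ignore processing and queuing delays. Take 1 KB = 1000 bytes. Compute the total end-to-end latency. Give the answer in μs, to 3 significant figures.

4930 μs

L = 96000 bits.
Transmission delays (L/R per hop): 2553.19, 96, 480 μs; sum = 3129.19 μs.
Propagation delays (d/s per hop): 1800, 0.0294286, 0.256667 μs; sum = 1800.29 μs.
End-to-end = 4930 μs.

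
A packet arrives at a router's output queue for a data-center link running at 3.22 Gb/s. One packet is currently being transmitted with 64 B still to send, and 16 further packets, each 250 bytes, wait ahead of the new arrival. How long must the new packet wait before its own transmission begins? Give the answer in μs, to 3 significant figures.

10.1 μs

Each queued packet: L/R = 2000/3220000000 = 0.621118 μs.
16 queued → 9.93789 μs.
Plus remaining 512 bits of current packet: 0.159006 μs.
Queuing delay = 10.1 μs.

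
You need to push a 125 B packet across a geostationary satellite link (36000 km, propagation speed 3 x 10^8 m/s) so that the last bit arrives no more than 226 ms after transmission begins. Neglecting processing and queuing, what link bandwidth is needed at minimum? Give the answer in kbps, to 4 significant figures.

L = 1000 bits.
Propagation delay = 36000000 / 300000000 = 120 ms.
Transmission budget = 226 − 120 = 106 ms.
R ≥ L / t_tx = 1000 bits / 0.106 s = 9.434 kbps.

9.434 kbps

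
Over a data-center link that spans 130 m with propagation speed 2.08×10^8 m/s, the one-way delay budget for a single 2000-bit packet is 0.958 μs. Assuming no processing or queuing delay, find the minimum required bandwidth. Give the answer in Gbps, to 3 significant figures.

6.01 Gbps

Propagation delay = 130 / 208000000 = 0.625 μs.
Transmission budget = 0.958 − 0.625 = 0.333 μs.
R ≥ L / t_tx = 2000 bits / 3.33e-07 s = 6.01 Gbps.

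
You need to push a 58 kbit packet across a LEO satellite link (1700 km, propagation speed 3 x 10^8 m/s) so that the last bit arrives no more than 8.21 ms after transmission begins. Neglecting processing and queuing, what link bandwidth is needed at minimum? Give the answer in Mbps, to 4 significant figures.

22.80 Mbps

Propagation delay = 1700000 / 300000000 = 5.66667 ms.
Transmission budget = 8.21 − 5.66667 = 2.54333 ms.
R ≥ L / t_tx = 58000 bits / 0.00254333 s = 22.80 Mbps.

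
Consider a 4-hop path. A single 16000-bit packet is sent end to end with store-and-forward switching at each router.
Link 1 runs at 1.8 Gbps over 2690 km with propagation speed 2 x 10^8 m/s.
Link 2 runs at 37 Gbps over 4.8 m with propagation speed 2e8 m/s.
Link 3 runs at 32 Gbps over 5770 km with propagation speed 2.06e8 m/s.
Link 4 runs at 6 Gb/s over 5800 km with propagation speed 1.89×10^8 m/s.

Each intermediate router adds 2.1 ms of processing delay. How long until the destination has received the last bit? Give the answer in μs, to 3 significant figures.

78500 μs

Transmission delays (L/R per hop): 8.88889, 0.432432, 0.5, 2.66667 μs; sum = 12.488 μs.
Propagation delays (d/s per hop): 13450, 0.024, 28009.7, 30687.8 μs; sum = 72147.6 μs.
Processing at 3 router(s): 3 × 2.1 ms = 6300 μs.
End-to-end = 78500 μs.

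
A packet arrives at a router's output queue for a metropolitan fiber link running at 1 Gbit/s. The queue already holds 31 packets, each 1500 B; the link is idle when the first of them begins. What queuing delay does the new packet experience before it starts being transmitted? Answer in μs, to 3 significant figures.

372 μs

Each queued packet: L/R = 12000/1000000000 = 12 μs.
31 queued → 372 μs.
Queuing delay = 372 μs.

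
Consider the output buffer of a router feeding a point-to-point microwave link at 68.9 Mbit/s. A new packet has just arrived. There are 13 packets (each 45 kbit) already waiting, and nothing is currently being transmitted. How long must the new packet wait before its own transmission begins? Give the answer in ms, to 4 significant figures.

8.491 ms

Each queued packet: L/R = 45000/68900000 = 0.65312 ms.
13 queued → 8.49057 ms.
Queuing delay = 8.491 ms.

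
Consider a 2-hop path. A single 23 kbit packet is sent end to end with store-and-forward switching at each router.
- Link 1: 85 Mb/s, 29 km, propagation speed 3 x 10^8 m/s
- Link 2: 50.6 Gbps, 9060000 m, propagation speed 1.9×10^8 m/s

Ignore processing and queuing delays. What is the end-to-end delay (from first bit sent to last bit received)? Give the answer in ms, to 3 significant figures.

48.1 ms

L = 23000 bits.
Transmission delays (L/R per hop): 0.270588, 0.000454545 ms; sum = 0.271043 ms.
Propagation delays (d/s per hop): 0.0966667, 47.6842 ms; sum = 47.7809 ms.
End-to-end = 48.1 ms.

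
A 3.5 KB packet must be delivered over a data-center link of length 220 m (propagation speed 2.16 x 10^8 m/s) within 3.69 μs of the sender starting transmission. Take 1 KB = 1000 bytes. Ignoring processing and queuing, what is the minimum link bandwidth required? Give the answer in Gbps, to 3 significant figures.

L = 28000 bits.
Propagation delay = 220 / 216000000 = 1.01852 μs.
Transmission budget = 3.69 − 1.01852 = 2.67148 μs.
R ≥ L / t_tx = 28000 bits / 2.67148e-06 s = 10.5 Gbps.

10.5 Gbps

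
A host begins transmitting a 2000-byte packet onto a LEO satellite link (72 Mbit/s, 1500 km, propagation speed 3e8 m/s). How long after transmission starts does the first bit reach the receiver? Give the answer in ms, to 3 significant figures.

First bit experiences only propagation delay: d/s = 1500000/300000000 = 5.00 ms.

5.00 ms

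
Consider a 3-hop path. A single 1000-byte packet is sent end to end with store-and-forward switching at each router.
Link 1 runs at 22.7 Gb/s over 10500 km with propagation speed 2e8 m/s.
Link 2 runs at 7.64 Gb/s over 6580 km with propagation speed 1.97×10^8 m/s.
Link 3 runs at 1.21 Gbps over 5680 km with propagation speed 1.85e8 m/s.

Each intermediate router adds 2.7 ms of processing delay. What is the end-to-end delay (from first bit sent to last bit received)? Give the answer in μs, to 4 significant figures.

122000 μs

L = 1000 × 8 = 8000 bits.
Transmission delays (L/R per hop): 0.352423, 1.04712, 6.61157 μs; sum = 8.01111 μs.
Propagation delays (d/s per hop): 52500, 33401, 30702.7 μs; sum = 116604 μs.
Processing at 2 router(s): 2 × 2.7 ms = 5400 μs.
End-to-end = 122000 μs.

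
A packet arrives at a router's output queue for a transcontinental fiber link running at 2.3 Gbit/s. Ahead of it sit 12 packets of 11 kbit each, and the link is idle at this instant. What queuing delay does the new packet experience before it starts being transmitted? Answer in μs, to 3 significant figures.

Each queued packet: L/R = 11000/2300000000 = 4.78261 μs.
12 queued → 57.3913 μs.
Queuing delay = 57.4 μs.

57.4 μs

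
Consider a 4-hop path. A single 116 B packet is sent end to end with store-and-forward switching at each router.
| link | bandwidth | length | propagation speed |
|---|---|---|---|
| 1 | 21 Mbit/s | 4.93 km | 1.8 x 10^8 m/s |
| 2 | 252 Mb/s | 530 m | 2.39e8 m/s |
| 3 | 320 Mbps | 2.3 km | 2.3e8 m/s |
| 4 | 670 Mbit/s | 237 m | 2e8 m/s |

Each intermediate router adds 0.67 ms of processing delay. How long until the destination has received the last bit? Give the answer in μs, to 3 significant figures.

L = 116 × 8 = 928 bits.
Transmission delays (L/R per hop): 44.1905, 3.68254, 2.9, 1.38507 μs; sum = 52.1581 μs.
Propagation delays (d/s per hop): 27.3889, 2.21757, 10, 1.185 μs; sum = 40.7915 μs.
Processing at 3 router(s): 3 × 0.67 ms = 2010 μs.
End-to-end = 2100 μs.

2100 μs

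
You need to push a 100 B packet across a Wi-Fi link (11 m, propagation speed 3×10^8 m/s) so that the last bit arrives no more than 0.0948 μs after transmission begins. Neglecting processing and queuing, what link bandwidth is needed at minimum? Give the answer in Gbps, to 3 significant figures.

L = 800 bits.
Propagation delay = 11 / 300000000 = 0.0366667 μs.
Transmission budget = 0.0948 − 0.0366667 = 0.0581333 μs.
R ≥ L / t_tx = 800 bits / 5.81333e-08 s = 13.8 Gbps.

13.8 Gbps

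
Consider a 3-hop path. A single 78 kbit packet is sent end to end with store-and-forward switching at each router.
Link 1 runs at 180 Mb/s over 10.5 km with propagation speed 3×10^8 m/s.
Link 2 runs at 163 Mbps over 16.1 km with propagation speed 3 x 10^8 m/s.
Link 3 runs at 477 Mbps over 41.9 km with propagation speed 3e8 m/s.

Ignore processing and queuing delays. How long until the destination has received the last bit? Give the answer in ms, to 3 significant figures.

L = 78000 bits.
Transmission delays (L/R per hop): 0.433333, 0.478528, 0.163522 ms; sum = 1.07538 ms.
Propagation delays (d/s per hop): 0.035, 0.0536667, 0.139667 ms; sum = 0.228333 ms.
End-to-end = 1.30 ms.

1.30 ms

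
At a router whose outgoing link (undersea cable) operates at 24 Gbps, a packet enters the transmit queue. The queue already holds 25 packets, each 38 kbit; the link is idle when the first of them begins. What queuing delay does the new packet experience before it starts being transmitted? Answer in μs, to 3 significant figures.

Each queued packet: L/R = 38000/24000000000 = 1.58333 μs.
25 queued → 39.5833 μs.
Queuing delay = 39.6 μs.

39.6 μs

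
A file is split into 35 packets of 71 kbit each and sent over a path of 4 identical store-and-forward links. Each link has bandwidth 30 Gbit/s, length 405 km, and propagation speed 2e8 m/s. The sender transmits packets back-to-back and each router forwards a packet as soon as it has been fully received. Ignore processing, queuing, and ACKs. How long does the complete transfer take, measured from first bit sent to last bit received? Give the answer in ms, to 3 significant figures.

Per-hop transmission t_tx = L/R = 71000/30000000000 = 0.00236667 ms.
Per-hop propagation t_prop = 405000/200000000 = 2.025 ms.
Pipeline fill: first packet needs 4·t_tx to clear all hops; remaining 34 packets each add one t_tx.
Total = (4+35-1)·t_tx + 4·t_prop = 38·0.00236667 + 4·2.025 = 8.19 ms.

8.19 ms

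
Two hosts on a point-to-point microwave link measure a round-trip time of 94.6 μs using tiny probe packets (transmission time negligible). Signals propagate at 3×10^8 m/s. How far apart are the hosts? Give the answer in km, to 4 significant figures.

One-way propagation = RTT/2 = 47.3 μs.
d = s × t = 300000000 × 4.73e-05 = 14.19 km.

14.19 km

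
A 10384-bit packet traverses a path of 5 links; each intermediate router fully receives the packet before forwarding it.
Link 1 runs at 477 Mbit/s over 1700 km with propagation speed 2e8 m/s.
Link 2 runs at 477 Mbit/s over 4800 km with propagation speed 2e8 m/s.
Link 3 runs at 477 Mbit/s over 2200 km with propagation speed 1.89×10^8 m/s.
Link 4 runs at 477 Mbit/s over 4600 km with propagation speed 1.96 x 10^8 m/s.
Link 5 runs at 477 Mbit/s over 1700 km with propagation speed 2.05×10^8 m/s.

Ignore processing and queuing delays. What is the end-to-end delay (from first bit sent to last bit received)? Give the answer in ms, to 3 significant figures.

76.0 ms

Transmission delay per hop = L/R = 10384/477000000 = 0.0217694 ms; 5 hops → 0.108847 ms.
Propagation delays (d/s per hop): 8.5, 24, 11.6402, 23.4694, 8.29268 ms; sum = 75.9023 ms.
End-to-end = 76.0 ms.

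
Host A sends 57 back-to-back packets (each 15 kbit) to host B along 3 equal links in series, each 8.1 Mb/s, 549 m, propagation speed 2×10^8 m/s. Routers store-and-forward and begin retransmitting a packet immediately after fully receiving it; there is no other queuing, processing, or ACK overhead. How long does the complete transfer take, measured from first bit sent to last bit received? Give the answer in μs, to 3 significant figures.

Per-hop transmission t_tx = L/R = 15000/8100000 = 1851.85 μs.
Per-hop propagation t_prop = 549/200000000 = 2.745 μs.
Pipeline fill: first packet needs 3·t_tx to clear all hops; remaining 56 packets each add one t_tx.
Total = (3+57-1)·t_tx + 3·t_prop = 59·1851.85 + 3·2.745 = 109000 μs.

109000 μs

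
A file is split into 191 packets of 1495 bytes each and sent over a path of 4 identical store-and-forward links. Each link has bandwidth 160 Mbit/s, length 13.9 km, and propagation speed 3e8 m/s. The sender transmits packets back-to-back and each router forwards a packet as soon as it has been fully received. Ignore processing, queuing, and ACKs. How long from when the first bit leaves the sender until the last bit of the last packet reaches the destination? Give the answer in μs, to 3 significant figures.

Per-hop transmission t_tx = L/R = 11960/160000000 = 74.75 μs.
Per-hop propagation t_prop = 13900/300000000 = 46.3333 μs.
Pipeline fill: first packet needs 4·t_tx to clear all hops; remaining 190 packets each add one t_tx.
Total = (4+191-1)·t_tx + 4·t_prop = 194·74.75 + 4·46.3333 = 14700 μs.

14700 μs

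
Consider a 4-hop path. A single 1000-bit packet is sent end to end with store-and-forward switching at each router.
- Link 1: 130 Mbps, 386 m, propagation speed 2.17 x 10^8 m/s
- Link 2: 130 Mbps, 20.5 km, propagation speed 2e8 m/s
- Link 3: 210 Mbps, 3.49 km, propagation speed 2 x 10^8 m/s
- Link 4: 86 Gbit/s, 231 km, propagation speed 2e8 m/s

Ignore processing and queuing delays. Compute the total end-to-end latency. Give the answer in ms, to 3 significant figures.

1.30 ms

Transmission delays (L/R per hop): 0.00769231, 0.00769231, 0.0047619, 1.16279e-05 ms; sum = 0.0201581 ms.
Propagation delays (d/s per hop): 0.0017788, 0.1025, 0.01745, 1.155 ms; sum = 1.27673 ms.
End-to-end = 1.30 ms.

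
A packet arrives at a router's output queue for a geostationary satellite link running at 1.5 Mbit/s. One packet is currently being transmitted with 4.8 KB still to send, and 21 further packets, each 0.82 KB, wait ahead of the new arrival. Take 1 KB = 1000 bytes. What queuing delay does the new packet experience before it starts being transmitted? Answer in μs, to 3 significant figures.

Each queued packet: L/R = 6560/1500000 = 4373.33 μs.
21 queued → 91840 μs.
Plus remaining 38400 bits of current packet: 25600 μs.
Queuing delay = 117000 μs.

117000 μs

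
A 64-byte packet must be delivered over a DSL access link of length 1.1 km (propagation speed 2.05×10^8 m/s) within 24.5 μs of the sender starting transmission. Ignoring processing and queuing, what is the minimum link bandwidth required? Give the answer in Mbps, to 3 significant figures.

L = 512 bits.
Propagation delay = 1100 / 2.05e+08 = 5.36585 μs.
Transmission budget = 24.5 − 5.36585 = 19.1341 μs.
R ≥ L / t_tx = 512 bits / 1.91341e-05 s = 26.8 Mbps.

26.8 Mbps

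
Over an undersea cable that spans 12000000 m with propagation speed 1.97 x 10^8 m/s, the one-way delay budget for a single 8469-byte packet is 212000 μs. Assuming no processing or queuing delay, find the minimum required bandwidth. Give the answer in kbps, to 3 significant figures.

L = 67752 bits.
Propagation delay = 12000000 / 197000000 = 60913.7 μs.
Transmission budget = 212000 − 60913.7 = 151086 μs.
R ≥ L / t_tx = 67752 bits / 0.151086 s = 448 kbps.

448 kbps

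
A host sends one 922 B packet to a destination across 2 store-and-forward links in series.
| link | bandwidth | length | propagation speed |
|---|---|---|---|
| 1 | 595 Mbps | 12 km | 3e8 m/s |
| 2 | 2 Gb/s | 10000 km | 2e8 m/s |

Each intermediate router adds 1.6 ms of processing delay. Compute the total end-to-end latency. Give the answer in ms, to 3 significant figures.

L = 922 × 8 = 7376 bits.
Transmission delays (L/R per hop): 0.0123966, 0.003688 ms; sum = 0.0160846 ms.
Propagation delays (d/s per hop): 0.04, 50 ms; sum = 50.04 ms.
Processing at 1 router(s): 1 × 1.6 ms = 1.6 ms.
End-to-end = 51.7 ms.

51.7 ms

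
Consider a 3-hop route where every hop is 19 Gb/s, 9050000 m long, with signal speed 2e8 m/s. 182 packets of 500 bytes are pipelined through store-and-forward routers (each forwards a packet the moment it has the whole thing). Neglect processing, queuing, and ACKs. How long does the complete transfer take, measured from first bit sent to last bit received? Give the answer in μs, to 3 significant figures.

136000 μs

Per-hop transmission t_tx = L/R = 4000/19000000000 = 0.210526 μs.
Per-hop propagation t_prop = 9050000/200000000 = 45250 μs.
Pipeline fill: first packet needs 3·t_tx to clear all hops; remaining 181 packets each add one t_tx.
Total = (3+182-1)·t_tx + 3·t_prop = 184·0.210526 + 3·45250 = 136000 μs.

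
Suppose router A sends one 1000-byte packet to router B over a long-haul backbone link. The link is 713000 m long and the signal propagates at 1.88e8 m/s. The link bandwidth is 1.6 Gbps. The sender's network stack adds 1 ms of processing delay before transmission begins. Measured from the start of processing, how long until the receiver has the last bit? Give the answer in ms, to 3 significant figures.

4.80 ms

L = 1000 × 8 = 8000 bits.
Transmission delay = L/R = 8000 / 1600000000 = 0.005 ms.
Propagation delay = d/s = 713000 m / 188000000 m/s = 3.79255 ms.
Plus processing delay 1 ms = 1 ms.
Total = 4.80 ms.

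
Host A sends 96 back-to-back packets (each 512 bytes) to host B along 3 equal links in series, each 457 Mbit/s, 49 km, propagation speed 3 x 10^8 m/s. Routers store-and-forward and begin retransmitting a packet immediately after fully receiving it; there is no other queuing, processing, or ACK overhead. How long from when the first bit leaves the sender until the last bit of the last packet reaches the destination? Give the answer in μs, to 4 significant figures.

Per-hop transmission t_tx = L/R = 4096/457000000 = 8.9628 μs.
Per-hop propagation t_prop = 49000/300000000 = 163.333 μs.
Pipeline fill: first packet needs 3·t_tx to clear all hops; remaining 95 packets each add one t_tx.
Total = (3+96-1)·t_tx + 3·t_prop = 98·8.9628 + 3·163.333 = 1368 μs.

1368 μs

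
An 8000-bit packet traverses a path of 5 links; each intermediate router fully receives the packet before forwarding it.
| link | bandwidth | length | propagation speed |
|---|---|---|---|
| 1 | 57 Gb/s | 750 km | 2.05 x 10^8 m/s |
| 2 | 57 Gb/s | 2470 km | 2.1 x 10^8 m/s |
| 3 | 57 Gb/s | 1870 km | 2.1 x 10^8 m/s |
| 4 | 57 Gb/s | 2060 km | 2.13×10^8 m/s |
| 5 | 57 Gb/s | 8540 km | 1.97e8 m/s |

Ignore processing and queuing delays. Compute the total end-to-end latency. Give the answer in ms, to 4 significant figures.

Transmission delay per hop = L/R = 8000/57000000000 = 0.000140351 ms; 5 hops → 0.000701754 ms.
Propagation delays (d/s per hop): 3.65854, 11.7619, 8.90476, 9.67136, 43.3503 ms; sum = 77.3468 ms.
End-to-end = 77.35 ms.

77.35 ms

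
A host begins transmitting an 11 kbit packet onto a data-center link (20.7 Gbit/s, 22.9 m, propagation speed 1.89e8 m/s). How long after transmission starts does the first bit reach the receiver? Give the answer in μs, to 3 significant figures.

0.121 μs

First bit experiences only propagation delay: d/s = 22.9/189000000 = 0.121 μs.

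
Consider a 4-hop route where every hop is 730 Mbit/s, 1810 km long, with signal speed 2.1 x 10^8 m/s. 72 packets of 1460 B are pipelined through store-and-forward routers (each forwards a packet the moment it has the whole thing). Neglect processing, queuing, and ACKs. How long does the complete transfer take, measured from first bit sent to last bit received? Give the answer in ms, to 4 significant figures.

Per-hop transmission t_tx = L/R = 11680/730000000 = 0.016 ms.
Per-hop propagation t_prop = 1810000/210000000 = 8.61905 ms.
Pipeline fill: first packet needs 4·t_tx to clear all hops; remaining 71 packets each add one t_tx.
Total = (4+72-1)·t_tx + 4·t_prop = 75·0.016 + 4·8.61905 = 35.68 ms.

35.68 ms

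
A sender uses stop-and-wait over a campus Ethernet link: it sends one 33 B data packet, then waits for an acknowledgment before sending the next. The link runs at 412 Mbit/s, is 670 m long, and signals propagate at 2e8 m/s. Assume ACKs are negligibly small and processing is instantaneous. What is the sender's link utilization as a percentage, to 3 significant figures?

8.73 %

t_tx = L/R = 264/412000000 = 6.40777e-07 s.
t_prop = 670/200000000 = 3.35e-06 s; RTT = 6.7e-06 s.
Cycle = t_tx + RTT = 7.34078e-06 s.
Utilization = t_tx / cycle = 6.40777e-07/7.34078e-06 = 8.73 %.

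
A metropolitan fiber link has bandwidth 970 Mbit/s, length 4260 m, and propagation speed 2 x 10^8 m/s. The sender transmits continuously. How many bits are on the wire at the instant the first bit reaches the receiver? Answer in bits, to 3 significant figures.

Propagation delay = 4260 / 200000000 = 2.13e-05 s.
BDP = R × t_prop = 970000000 × 2.13e-05 = 20661 bits.

20700 bits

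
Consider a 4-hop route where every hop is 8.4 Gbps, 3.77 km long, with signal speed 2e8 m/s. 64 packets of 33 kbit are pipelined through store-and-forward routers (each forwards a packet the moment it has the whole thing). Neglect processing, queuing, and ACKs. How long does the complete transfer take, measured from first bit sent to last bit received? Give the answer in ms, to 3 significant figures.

Per-hop transmission t_tx = L/R = 33000/8400000000 = 0.00392857 ms.
Per-hop propagation t_prop = 3770/200000000 = 0.01885 ms.
Pipeline fill: first packet needs 4·t_tx to clear all hops; remaining 63 packets each add one t_tx.
Total = (4+64-1)·t_tx + 4·t_prop = 67·0.00392857 + 4·0.01885 = 0.339 ms.

0.339 ms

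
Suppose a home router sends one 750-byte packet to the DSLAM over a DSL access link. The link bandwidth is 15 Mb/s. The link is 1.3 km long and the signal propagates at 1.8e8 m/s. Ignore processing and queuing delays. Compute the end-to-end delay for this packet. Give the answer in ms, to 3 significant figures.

0.407 ms

L = 750 × 8 = 6000 bits.
Transmission delay = L/R = 6000 / 15000000 = 0.4 ms.
Propagation delay = d/s = 1300 m / 180000000 m/s = 0.00722222 ms.
Total = 0.407 ms.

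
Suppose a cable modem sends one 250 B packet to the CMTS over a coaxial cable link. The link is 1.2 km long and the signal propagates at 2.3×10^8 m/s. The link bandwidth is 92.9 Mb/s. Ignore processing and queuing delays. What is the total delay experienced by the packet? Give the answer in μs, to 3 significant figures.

L = 250 × 8 = 2000 bits.
Transmission delay = L/R = 2000 / 92900000 = 21.5285 μs.
Propagation delay = d/s = 1200 m / 2.3e+08 m/s = 5.21739 μs.
Total = 26.7 μs.

26.7 μs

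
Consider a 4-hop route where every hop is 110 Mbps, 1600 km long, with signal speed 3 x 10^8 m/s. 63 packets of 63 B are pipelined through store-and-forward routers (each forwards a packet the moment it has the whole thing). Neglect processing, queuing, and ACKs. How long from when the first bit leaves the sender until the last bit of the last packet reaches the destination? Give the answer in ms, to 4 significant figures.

21.64 ms

Per-hop transmission t_tx = L/R = 504/110000000 = 0.00458182 ms.
Per-hop propagation t_prop = 1600000/300000000 = 5.33333 ms.
Pipeline fill: first packet needs 4·t_tx to clear all hops; remaining 62 packets each add one t_tx.
Total = (4+63-1)·t_tx + 4·t_prop = 66·0.00458182 + 4·5.33333 = 21.64 ms.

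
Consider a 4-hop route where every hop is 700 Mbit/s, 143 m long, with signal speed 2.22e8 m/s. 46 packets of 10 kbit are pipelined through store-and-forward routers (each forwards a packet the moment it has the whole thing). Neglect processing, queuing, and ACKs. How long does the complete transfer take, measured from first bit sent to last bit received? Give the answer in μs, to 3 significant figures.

703 μs

Per-hop transmission t_tx = L/R = 10000/700000000 = 14.2857 μs.
Per-hop propagation t_prop = 143/2.22e+08 = 0.644144 μs.
Pipeline fill: first packet needs 4·t_tx to clear all hops; remaining 45 packets each add one t_tx.
Total = (4+46-1)·t_tx + 4·t_prop = 49·14.2857 + 4·0.644144 = 703 μs.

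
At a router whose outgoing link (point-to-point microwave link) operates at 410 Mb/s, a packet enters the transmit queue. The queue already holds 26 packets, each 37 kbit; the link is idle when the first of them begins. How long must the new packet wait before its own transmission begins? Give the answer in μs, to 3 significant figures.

Each queued packet: L/R = 37000/410000000 = 90.2439 μs.
26 queued → 2346.34 μs.
Queuing delay = 2350 μs.

2350 μs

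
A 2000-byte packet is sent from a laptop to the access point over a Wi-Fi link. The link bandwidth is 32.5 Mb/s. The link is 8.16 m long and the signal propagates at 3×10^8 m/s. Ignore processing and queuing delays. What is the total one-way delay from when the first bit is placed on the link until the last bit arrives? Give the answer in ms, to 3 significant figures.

L = 2000 × 8 = 16000 bits.
Transmission delay = L/R = 16000 / 32500000 = 0.492308 ms.
Propagation delay = d/s = 8.16 m / 300000000 m/s = 2.72e-05 ms.
Total = 0.492 ms.

0.492 ms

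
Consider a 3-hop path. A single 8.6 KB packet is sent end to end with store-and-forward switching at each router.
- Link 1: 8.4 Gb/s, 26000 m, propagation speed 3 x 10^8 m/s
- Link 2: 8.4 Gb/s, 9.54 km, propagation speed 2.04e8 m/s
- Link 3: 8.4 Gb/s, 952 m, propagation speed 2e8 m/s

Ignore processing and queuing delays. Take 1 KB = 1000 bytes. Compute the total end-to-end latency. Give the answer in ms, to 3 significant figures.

0.163 ms

L = 68800 bits.
Transmission delay per hop = L/R = 68800/8400000000 = 0.00819048 ms; 3 hops → 0.0245714 ms.
Propagation delays (d/s per hop): 0.0866667, 0.0467647, 0.00476 ms; sum = 0.138191 ms.
End-to-end = 0.163 ms.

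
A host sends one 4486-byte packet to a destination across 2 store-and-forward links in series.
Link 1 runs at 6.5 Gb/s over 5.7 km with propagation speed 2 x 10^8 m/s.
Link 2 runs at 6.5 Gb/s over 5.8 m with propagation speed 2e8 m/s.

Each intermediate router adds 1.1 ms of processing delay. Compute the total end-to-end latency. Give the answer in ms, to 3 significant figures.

L = 4486 × 8 = 35888 bits.
Transmission delay per hop = L/R = 35888/6500000000 = 0.00552123 ms; 2 hops → 0.0110425 ms.
Propagation delays (d/s per hop): 0.0285, 2.9e-05 ms; sum = 0.028529 ms.
Processing at 1 router(s): 1 × 1.1 ms = 1.1 ms.
End-to-end = 1.14 ms.

1.14 ms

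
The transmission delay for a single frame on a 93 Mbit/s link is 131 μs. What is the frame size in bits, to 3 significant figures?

12200 bits

L = R × t_tx = 93000000 b/s × 0.000131 s = 12183 bits.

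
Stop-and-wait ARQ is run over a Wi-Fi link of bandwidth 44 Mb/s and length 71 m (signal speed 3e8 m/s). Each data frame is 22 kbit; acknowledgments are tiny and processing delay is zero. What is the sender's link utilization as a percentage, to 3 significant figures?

t_tx = L/R = 22000/44000000 = 0.0005 s.
t_prop = 71/300000000 = 2.36667e-07 s; RTT = 4.73333e-07 s.
Cycle = t_tx + RTT = 0.000500473 s.
Utilization = t_tx / cycle = 0.0005/0.000500473 = 99.9 %.

99.9 %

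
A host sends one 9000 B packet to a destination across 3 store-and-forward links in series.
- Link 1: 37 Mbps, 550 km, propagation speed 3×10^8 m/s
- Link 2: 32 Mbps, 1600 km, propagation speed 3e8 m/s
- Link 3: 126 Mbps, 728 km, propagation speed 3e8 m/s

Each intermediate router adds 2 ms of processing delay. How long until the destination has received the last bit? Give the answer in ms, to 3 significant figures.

L = 9000 × 8 = 72000 bits.
Transmission delays (L/R per hop): 1.94595, 2.25, 0.571429 ms; sum = 4.76737 ms.
Propagation delays (d/s per hop): 1.83333, 5.33333, 2.42667 ms; sum = 9.59333 ms.
Processing at 2 router(s): 2 × 2 ms = 4 ms.
End-to-end = 18.4 ms.

18.4 ms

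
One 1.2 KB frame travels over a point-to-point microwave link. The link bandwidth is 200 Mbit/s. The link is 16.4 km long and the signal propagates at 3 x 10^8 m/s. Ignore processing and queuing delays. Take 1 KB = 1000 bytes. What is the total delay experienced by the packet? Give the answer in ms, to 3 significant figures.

L = 9600 bits.
Transmission delay = L/R = 9600 / 200000000 = 0.048 ms.
Propagation delay = d/s = 16400 m / 300000000 m/s = 0.0546667 ms.
Total = 0.103 ms.

0.103 ms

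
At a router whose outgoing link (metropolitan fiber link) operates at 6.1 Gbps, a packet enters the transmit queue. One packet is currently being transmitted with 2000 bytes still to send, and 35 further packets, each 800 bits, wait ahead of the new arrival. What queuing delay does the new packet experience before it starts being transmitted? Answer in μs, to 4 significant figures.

Each queued packet: L/R = 800/6100000000 = 0.131148 μs.
35 queued → 4.59016 μs.
Plus remaining 16000 bits of current packet: 2.62295 μs.
Queuing delay = 7.213 μs.

7.213 μs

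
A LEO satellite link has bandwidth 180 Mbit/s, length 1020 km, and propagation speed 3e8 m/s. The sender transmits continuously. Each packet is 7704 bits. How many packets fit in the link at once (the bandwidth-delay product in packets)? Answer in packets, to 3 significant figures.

Propagation delay = 1020000 / 300000000 = 0.0034 s.
BDP = R × t_prop = 180000000 × 0.0034 = 612000 bits.
In packets of 7704 bits: 79.4 packets.

79.4 packets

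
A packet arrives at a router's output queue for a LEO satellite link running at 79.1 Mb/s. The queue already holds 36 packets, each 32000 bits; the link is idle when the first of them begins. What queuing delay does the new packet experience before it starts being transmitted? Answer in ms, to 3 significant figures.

14.6 ms

Each queued packet: L/R = 32000/79100000 = 0.404551 ms.
36 queued → 14.5638 ms.
Queuing delay = 14.6 ms.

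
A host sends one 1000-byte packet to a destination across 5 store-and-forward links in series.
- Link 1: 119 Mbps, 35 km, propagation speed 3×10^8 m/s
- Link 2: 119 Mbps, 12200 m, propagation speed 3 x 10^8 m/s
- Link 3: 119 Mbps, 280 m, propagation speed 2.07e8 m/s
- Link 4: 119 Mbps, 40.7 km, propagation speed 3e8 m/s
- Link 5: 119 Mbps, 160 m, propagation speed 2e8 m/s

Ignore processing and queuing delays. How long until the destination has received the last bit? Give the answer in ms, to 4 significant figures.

L = 1000 × 8 = 8000 bits.
Transmission delay per hop = L/R = 8000/119000000 = 0.0672269 ms; 5 hops → 0.336134 ms.
Propagation delays (d/s per hop): 0.116667, 0.0406667, 0.00135266, 0.135667, 0.0008 ms; sum = 0.295153 ms.
End-to-end = 0.6313 ms.

0.6313 ms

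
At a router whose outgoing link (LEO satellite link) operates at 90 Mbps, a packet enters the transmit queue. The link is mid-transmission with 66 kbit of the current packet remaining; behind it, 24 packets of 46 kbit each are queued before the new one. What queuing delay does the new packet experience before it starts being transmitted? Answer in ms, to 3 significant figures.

Each queued packet: L/R = 46000/90000000 = 0.511111 ms.
24 queued → 12.2667 ms.
Plus remaining 66000 bits of current packet: 0.733333 ms.
Queuing delay = 13.0 ms.

13.0 ms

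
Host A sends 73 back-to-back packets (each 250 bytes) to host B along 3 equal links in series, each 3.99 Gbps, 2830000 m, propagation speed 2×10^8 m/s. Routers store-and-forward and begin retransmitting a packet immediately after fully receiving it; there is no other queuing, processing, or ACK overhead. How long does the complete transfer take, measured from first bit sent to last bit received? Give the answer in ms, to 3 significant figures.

42.5 ms

Per-hop transmission t_tx = L/R = 2000/3990000000 = 0.000501253 ms.
Per-hop propagation t_prop = 2830000/200000000 = 14.15 ms.
Pipeline fill: first packet needs 3·t_tx to clear all hops; remaining 72 packets each add one t_tx.
Total = (3+73-1)·t_tx + 3·t_prop = 75·0.000501253 + 3·14.15 = 42.5 ms.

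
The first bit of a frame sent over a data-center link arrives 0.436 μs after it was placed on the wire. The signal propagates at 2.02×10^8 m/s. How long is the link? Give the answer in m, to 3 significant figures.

d = s × t_prop = 202000000 × 4.36e-07 = 88.1 m.

88.1 m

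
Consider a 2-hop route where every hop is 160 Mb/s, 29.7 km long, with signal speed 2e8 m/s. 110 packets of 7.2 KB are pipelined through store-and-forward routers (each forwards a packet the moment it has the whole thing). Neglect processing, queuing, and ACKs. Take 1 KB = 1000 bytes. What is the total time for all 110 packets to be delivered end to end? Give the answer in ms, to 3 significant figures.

40.3 ms

Per-hop transmission t_tx = L/R = 57600/160000000 = 0.36 ms.
Per-hop propagation t_prop = 29700/200000000 = 0.1485 ms.
Pipeline fill: first packet needs 2·t_tx to clear all hops; remaining 109 packets each add one t_tx.
Total = (2+110-1)·t_tx + 2·t_prop = 111·0.36 + 2·0.1485 = 40.3 ms.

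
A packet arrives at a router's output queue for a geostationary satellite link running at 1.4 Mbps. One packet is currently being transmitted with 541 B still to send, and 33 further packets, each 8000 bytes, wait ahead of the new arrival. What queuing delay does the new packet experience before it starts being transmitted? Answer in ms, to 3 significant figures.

Each queued packet: L/R = 64000/1400000 = 45.7143 ms.
33 queued → 1508.57 ms.
Plus remaining 4328 bits of current packet: 3.09143 ms.
Queuing delay = 1510 ms.

1510 ms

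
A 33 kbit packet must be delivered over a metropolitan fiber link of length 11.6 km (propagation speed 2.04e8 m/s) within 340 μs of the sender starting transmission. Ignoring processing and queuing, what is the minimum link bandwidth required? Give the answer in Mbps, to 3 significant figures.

117 Mbps

Propagation delay = 11600 / 204000000 = 56.8627 μs.
Transmission budget = 340 − 56.8627 = 283.137 μs.
R ≥ L / t_tx = 33000 bits / 0.000283137 s = 117 Mbps.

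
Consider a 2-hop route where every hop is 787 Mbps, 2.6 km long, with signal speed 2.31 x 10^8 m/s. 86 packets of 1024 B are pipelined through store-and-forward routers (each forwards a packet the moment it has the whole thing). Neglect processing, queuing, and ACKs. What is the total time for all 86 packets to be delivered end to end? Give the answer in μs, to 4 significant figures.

Per-hop transmission t_tx = L/R = 8192/787000000 = 10.4091 μs.
Per-hop propagation t_prop = 2600/231000000 = 11.2554 μs.
Pipeline fill: first packet needs 2·t_tx to clear all hops; remaining 85 packets each add one t_tx.
Total = (2+86-1)·t_tx + 2·t_prop = 87·10.4091 + 2·11.2554 = 928.1 μs.

928.1 μs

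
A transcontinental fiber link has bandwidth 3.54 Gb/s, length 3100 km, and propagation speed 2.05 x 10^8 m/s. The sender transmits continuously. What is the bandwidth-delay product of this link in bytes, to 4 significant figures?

Propagation delay = 3100000 / 2.05e+08 = 0.015122 s.
BDP = R × t_prop = 3540000000 × 0.015122 = 53531700 bits.
In bytes: 53531700/8 = 6691000 bytes.

6691000 bytes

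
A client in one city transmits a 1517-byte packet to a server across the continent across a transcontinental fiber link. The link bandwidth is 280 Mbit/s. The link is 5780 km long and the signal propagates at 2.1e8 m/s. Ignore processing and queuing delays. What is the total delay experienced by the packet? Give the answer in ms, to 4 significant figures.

27.57 ms

L = 1517 × 8 = 12136 bits.
Transmission delay = L/R = 12136 / 280000000 = 0.0433429 ms.
Propagation delay = d/s = 5780000 m / 210000000 m/s = 27.5238 ms.
Total = 27.57 ms.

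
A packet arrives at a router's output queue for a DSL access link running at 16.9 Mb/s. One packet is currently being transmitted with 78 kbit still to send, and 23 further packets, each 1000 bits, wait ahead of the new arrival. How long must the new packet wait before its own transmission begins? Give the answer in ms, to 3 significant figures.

5.98 ms

Each queued packet: L/R = 1000/16900000 = 0.0591716 ms.
23 queued → 1.36095 ms.
Plus remaining 78000 bits of current packet: 4.61538 ms.
Queuing delay = 5.98 ms.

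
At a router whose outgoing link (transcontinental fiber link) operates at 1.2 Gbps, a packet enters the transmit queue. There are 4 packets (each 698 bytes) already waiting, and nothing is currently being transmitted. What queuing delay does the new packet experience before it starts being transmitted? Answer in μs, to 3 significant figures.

18.6 μs

Each queued packet: L/R = 5584/1200000000 = 4.65333 μs.
4 queued → 18.6133 μs.
Queuing delay = 18.6 μs.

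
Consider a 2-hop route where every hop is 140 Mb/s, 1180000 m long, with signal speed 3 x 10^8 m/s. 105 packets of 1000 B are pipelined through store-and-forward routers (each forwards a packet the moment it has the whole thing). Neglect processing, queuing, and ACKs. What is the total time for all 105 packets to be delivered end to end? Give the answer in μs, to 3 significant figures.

13900 μs

Per-hop transmission t_tx = L/R = 8000/140000000 = 57.1429 μs.
Per-hop propagation t_prop = 1180000/300000000 = 3933.33 μs.
Pipeline fill: first packet needs 2·t_tx to clear all hops; remaining 104 packets each add one t_tx.
Total = (2+105-1)·t_tx + 2·t_prop = 106·57.1429 + 2·3933.33 = 13900 μs.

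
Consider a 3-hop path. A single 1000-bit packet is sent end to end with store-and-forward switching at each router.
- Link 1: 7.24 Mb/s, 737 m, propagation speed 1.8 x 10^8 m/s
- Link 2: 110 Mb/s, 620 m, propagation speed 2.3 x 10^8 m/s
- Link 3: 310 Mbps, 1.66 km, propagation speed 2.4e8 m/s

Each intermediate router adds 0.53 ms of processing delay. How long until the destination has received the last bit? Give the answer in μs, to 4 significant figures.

Transmission delays (L/R per hop): 138.122, 9.09091, 3.22581 μs; sum = 150.438 μs.
Propagation delays (d/s per hop): 4.09444, 2.69565, 6.91667 μs; sum = 13.7068 μs.
Processing at 2 router(s): 2 × 0.53 ms = 1060 μs.
End-to-end = 1224 μs.

1224 μs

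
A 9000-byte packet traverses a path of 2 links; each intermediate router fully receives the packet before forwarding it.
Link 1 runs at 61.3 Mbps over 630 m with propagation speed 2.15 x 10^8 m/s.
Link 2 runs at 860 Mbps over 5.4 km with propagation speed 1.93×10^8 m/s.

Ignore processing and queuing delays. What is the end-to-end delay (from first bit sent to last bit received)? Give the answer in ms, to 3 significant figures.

1.29 ms

L = 9000 × 8 = 72000 bits.
Transmission delays (L/R per hop): 1.17455, 0.0837209 ms; sum = 1.25827 ms.
Propagation delays (d/s per hop): 0.00293023, 0.0279793 ms; sum = 0.0309095 ms.
End-to-end = 1.29 ms.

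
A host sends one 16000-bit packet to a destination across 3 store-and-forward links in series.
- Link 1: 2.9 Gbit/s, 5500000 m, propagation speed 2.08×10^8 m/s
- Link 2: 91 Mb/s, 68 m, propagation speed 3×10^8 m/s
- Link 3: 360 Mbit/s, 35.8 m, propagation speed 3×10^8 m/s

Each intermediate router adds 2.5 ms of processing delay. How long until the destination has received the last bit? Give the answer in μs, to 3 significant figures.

31700 μs

Transmission delays (L/R per hop): 5.51724, 175.824, 44.4444 μs; sum = 225.786 μs.
Propagation delays (d/s per hop): 26442.3, 0.226667, 0.119333 μs; sum = 26442.7 μs.
Processing at 2 router(s): 2 × 2.5 ms = 5000 μs.
End-to-end = 31700 μs.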